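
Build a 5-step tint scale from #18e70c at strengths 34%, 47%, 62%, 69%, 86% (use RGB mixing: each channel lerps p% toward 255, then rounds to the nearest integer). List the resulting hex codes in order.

#67ef5f, #85f27e, #a7f6a3, #b7f8b4, #dffcdd

#18e70c is rgb(24, 231, 12).
34%: (24 + 78.54 = 102.54→103, 231 + 8.16 = 239.16→239, 12 + 82.62 = 94.62→95) → #67ef5f
47%: (24 + 108.57 = 132.57→133, 231 + 11.28 = 242.28→242, 12 + 114.21 = 126.21→126) → #85f27e
62%: (24 + 143.22 = 167.22→167, 231 + 14.88 = 245.88→246, 12 + 150.66 = 162.66→163) → #a7f6a3
69%: (24 + 159.39 = 183.39→183, 231 + 16.56 = 247.56→248, 12 + 167.67 = 179.67→180) → #b7f8b4
86%: (24 + 198.66 = 222.66→223, 231 + 20.64 = 251.64→252, 12 + 208.98 = 220.98→221) → #dffcdd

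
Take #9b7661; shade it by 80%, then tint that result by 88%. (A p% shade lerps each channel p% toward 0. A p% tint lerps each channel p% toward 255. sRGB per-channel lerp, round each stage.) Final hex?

#9b7661 is rgb(155, 118, 97).
Lerp each channel 80% toward 0:
  R: 155 − 124 = 31 → 31
  G: 118 + 0.8×(0−118) = 118 − 94.4 = 23.6 → 24
  B: 97 + 0.8×(0−97) = 97 − 77.6 = 19.4 → 19
After the shade: rgb(31, 24, 19) = #1f1813.
Lerp each channel 88% toward 255:
  R: 31 + 197.12 = 228.12 → 228
  G: 24 + 203.28 = 227.28 → 227
  B: 19 + 207.68 = 226.68 → 227
rgb(228, 227, 227) = #e4e3e3.

#e4e3e3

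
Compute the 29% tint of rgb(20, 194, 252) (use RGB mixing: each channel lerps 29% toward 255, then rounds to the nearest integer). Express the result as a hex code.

#58d4fd

A 29% tint moves each channel 29% toward 255:
  R: 20 + 0.29×(255−20) = 20 + 68.15 = 88.15 → 88
  G: 194 + 17.69 = 211.69 → 212
  B: 252 + 0.29×(255−252) = 252 + 0.87 = 252.87 → 253
rgb(88, 212, 253) = #58d4fd.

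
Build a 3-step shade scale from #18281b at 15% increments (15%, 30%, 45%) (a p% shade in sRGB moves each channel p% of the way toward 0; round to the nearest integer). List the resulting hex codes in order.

#18281b is rgb(24, 40, 27).
15%: (24 − 3.6 = 20.4→20, 40 − 6 = 34→34, 27 − 4.05 = 22.95→23) → #142217
30%: (24 − 7.2 = 16.8→17, 40 − 12 = 28→28, 27 − 8.1 = 18.9→19) → #111c13
45%: (24 − 10.8 = 13.2→13, 40 − 18 = 22→22, 27 − 12.15 = 14.85→15) → #0d160f

#142217, #111c13, #0d160f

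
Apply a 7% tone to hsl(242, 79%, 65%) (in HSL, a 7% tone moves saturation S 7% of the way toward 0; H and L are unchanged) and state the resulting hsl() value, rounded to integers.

S moves 7% from 79 toward 0: 79 − 5.53 = 73.47 → 73.
H and L are unchanged.

hsl(242, 73%, 65%)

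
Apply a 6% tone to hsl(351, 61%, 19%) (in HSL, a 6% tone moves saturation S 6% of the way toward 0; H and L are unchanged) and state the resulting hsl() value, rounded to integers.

S moves 6% from 61 toward 0: 61 − 3.66 = 57.34 → 57.
H and L are unchanged.

hsl(351, 57%, 19%)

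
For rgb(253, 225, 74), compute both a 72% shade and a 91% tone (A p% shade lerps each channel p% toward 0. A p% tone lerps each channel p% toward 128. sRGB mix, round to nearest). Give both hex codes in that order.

#473f15, #8b897b

72% shade:
  R: 253 + 0.72×(0−253) = 253 − 182.16 = 70.84 → 71
  G: 225 + 0.72×(0−225) = 225 − 162 = 63 → 63
  B: 74 + 0.72×(0−74) = 74 − 53.28 = 20.72 → 21
  → #473f15
91% tone:
  R: 253 + 0.91×(128−253) = 253 − 113.75 = 139.25 → 139
  G: 225 + 0.91×(128−225) = 225 − 88.27 = 136.73 → 137
  B: 74 + 49.14 = 123.14 → 123
  → #8b897b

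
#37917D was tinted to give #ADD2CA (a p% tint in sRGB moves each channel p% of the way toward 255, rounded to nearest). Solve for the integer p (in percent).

59%

#37917D is rgb(55, 145, 125); #ADD2CA is rgb(173, 210, 202).
On the R channel (widest range): 173 ≈ 55 + (p/100)(255 − 55), so p ≈ 100×(173 − 55)/(255 − 55) = 11800/200 = 59.00.
p = 59 reproduces all three channels after rounding.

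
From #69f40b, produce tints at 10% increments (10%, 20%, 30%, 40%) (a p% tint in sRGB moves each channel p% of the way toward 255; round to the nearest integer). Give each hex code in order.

#69f40b is rgb(105, 244, 11).
10%: (105 + 15 = 120→120, 244 + 1.1 = 245.1→245, 11 + 24.4 = 35.4→35) → #78f523
20%: (105 + 30 = 135→135, 244 + 2.2 = 246.2→246, 11 + 48.8 = 59.8→60) → #87f63c
30%: (105 + 45 = 150→150, 244 + 3.3 = 247.3→247, 11 + 73.2 = 84.2→84) → #96f754
40%: (105 + 60 = 165→165, 244 + 4.4 = 248.4→248, 11 + 97.6 = 108.6→109) → #a5f86d

#78f523, #87f63c, #96f754, #a5f86d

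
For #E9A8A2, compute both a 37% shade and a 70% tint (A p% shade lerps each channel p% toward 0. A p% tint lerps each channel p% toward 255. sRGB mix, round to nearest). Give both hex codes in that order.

#E9A8A2 is rgb(233, 168, 162).
37% shade:
  R: 233 − 86.21 = 146.79 → 147
  G: 168 − 62.16 = 105.84 → 106
  B: 162 + 0.37×(0−162) = 162 − 59.94 = 102.06 → 102
  → #936A66
70% tint:
  R: 233 + 0.7×(255−233) = 233 + 15.4 = 248.4 → 248
  G: 168 + 60.9 = 228.9 → 229
  B: 162 + 0.7×(255−162) = 162 + 65.1 = 227.1 → 227
  → #F8E5E3

#936A66, #F8E5E3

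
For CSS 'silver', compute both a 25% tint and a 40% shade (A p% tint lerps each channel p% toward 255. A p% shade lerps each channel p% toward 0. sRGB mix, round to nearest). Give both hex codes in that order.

#D0D0D0, #737373

CSS silver is rgb(192, 192, 192).
25% tint:
  R: 192 + 15.75 = 207.75 → 208
  G: 192 + 0.25×(255−192) = 192 + 15.75 = 207.75 → 208
  B: 192 + 0.25×(255−192) = 192 + 15.75 = 207.75 → 208
  → #D0D0D0
40% shade:
  R: 192 − 76.8 = 115.2 → 115
  G: 192 − 76.8 = 115.2 → 115
  B: 192 − 76.8 = 115.2 → 115
  → #737373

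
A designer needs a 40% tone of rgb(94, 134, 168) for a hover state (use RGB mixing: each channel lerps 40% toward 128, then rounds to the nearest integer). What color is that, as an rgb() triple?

Lerp each channel 40% toward 128:
  R: 94 + 13.6 = 107.6 → 108
  G: 134 − 2.4 = 131.6 → 132
  B: 168 − 16 = 152 → 152

rgb(108, 132, 152)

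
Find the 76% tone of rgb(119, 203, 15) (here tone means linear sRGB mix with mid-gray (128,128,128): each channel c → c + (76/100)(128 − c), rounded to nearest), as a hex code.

Per channel, c → c + 0.76(128 − c):
  R: 119 + 6.84 = 125.84 → 126
  G: 203 + 0.76×(128−203) = 203 − 57 = 146 → 146
  B: 15 + 0.76×(128−15) = 15 + 85.88 = 100.88 → 101
rgb(126, 146, 101) = #7E9265.

#7E9265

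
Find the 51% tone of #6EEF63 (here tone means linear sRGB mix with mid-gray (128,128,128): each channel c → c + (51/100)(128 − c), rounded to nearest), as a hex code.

#6EEF63 is rgb(110, 239, 99).
Lerp each channel 51% toward 128:
  R: 110 + 0.51×(128−110) = 110 + 9.18 = 119.18 → 119
  G: 239 − 56.61 = 182.39 → 182
  B: 99 + 0.51×(128−99) = 99 + 14.79 = 113.79 → 114
rgb(119, 182, 114) = #77B672.

#77B672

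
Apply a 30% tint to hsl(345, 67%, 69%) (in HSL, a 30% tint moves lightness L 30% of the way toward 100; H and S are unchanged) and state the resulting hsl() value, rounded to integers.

L moves 30% from 69 toward 100: 69 + 9.3 = 78.3 → 78.
H and S are unchanged.

hsl(345, 67%, 78%)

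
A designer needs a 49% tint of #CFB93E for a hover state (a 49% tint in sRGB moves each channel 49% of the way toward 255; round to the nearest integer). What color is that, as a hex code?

#CFB93E is rgb(207, 185, 62).
A 49% tint moves each channel 49% toward 255:
  R: 207 + 23.52 = 230.52 → 231
  G: 185 + 34.3 = 219.3 → 219
  B: 62 + 0.49×(255−62) = 62 + 94.57 = 156.57 → 157
rgb(231, 219, 157) = #E7DB9D.

#E7DB9D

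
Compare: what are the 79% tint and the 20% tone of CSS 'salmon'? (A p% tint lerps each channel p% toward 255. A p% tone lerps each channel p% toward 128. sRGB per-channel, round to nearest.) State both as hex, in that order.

CSS salmon is rgb(250, 128, 114).
79% tint:
  R: 250 + 3.95 = 253.95 → 254
  G: 128 + 100.33 = 228.33 → 228
  B: 114 + 111.39 = 225.39 → 225
  → #FEE4E1
20% tone:
  R: 250 − 24.4 = 225.6 → 226
  G: 128 + 0 = 128 → 128
  B: 114 + 0.2×(128−114) = 114 + 2.8 = 116.8 → 117
  → #E28075

#FEE4E1, #E28075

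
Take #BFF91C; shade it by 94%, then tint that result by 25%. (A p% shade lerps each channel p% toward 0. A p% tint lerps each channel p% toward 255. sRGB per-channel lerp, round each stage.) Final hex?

#484B41

#BFF91C is rgb(191, 249, 28).
Per channel, c → c + 0.94(0 − c):
  R: 191 − 179.54 = 11.46 → 11
  G: 249 + 0.94×(0−249) = 249 − 234.06 = 14.94 → 15
  B: 28 − 26.32 = 1.68 → 2
After the shade: rgb(11, 15, 2) = #0B0F02.
Per channel, c → c + 0.25(255 − c):
  R: 11 + 0.25×(255−11) = 11 + 61 = 72 → 72
  G: 15 + 60 = 75 → 75
  B: 2 + 0.25×(255−2) = 2 + 63.25 = 65.25 → 65
rgb(72, 75, 65) = #484B41.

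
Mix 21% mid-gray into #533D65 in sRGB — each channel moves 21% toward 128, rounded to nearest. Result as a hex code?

#5C4B6B

#533D65 is rgb(83, 61, 101).
A 21% tone moves each channel 21% toward 128:
  R: 83 + 0.21×(128−83) = 83 + 9.45 = 92.45 → 92
  G: 61 + 14.07 = 75.07 → 75
  B: 101 + 0.21×(128−101) = 101 + 5.67 = 106.67 → 107
rgb(92, 75, 107) = #5C4B6B.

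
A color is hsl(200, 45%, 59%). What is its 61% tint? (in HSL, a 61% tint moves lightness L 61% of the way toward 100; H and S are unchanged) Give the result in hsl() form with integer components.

hsl(200, 45%, 84%)

L moves 61% from 59 toward 100: 59 + 25.01 = 84.01 → 84.
H and S are unchanged.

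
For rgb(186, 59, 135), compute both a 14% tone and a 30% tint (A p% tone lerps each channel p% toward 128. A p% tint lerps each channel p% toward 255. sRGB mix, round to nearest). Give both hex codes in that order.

#B24586, #CF76AB

14% tone:
  R: 186 − 8.12 = 177.88 → 178
  G: 59 + 0.14×(128−59) = 59 + 9.66 = 68.66 → 69
  B: 135 + 0.14×(128−135) = 135 − 0.98 = 134.02 → 134
  → #B24586
30% tint:
  R: 186 + 0.3×(255−186) = 186 + 20.7 = 206.7 → 207
  G: 59 + 0.3×(255−59) = 59 + 58.8 = 117.8 → 118
  B: 135 + 0.3×(255−135) = 135 + 36 = 171 → 171
  → #CF76AB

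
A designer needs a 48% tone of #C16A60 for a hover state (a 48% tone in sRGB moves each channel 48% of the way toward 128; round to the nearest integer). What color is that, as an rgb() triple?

#C16A60 is rgb(193, 106, 96).
Per channel, c → c + 0.48(128 − c):
  R: 193 − 31.2 = 161.8 → 162
  G: 106 + 0.48×(128−106) = 106 + 10.56 = 116.56 → 117
  B: 96 + 0.48×(128−96) = 96 + 15.36 = 111.36 → 111

rgb(162, 117, 111)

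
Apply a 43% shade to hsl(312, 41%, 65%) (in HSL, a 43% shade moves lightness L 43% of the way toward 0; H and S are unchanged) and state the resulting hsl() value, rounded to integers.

hsl(312, 41%, 37%)

L moves 43% from 65 toward 0: 65 − 27.95 = 37.05 → 37.
H and S are unchanged.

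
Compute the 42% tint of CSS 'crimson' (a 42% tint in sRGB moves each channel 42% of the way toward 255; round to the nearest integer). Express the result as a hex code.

CSS crimson is rgb(220, 20, 60).
A 42% tint moves each channel 42% toward 255:
  R: 220 + 0.42×(255−220) = 220 + 14.7 = 234.7 → 235
  G: 20 + 0.42×(255−20) = 20 + 98.7 = 118.7 → 119
  B: 60 + 81.9 = 141.9 → 142
rgb(235, 119, 142) = #EB778E.

#EB778E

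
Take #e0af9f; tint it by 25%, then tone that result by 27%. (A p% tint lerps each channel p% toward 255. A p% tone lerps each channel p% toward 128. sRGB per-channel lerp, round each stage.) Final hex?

#e0af9f is rgb(224, 175, 159).
A 25% tint moves each channel 25% toward 255:
  R: 224 + 7.75 = 231.75 → 232
  G: 175 + 20 = 195 → 195
  B: 159 + 24 = 183 → 183
After the tint: rgb(232, 195, 183) = #e8c3b7.
A 27% tone moves each channel 27% toward 128:
  R: 232 + 0.27×(128−232) = 232 − 28.08 = 203.92 → 204
  G: 195 + 0.27×(128−195) = 195 − 18.09 = 176.91 → 177
  B: 183 + 0.27×(128−183) = 183 − 14.85 = 168.15 → 168
rgb(204, 177, 168) = #ccb1a8.

#ccb1a8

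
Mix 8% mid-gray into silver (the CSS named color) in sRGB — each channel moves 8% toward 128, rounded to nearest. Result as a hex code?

#bbbbbb

CSS silver is rgb(192, 192, 192).
An 8% tone moves each channel 8% toward 128:
  R: 192 − 5.12 = 186.88 → 187
  G: 192 + 0.08×(128−192) = 192 − 5.12 = 186.88 → 187
  B: 192 + 0.08×(128−192) = 192 − 5.12 = 186.88 → 187
rgb(187, 187, 187) = #bbbbbb.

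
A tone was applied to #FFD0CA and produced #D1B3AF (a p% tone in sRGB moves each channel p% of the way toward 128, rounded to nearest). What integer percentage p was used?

36%

#FFD0CA is rgb(255, 208, 202); #D1B3AF is rgb(209, 179, 175).
On the R channel (widest range): 209 ≈ 255 + (p/100)(128 − 255), so p ≈ 100×(209 − 255)/(128 − 255) = -4600/-127 = 36.22.
p = 36 reproduces all three channels after rounding.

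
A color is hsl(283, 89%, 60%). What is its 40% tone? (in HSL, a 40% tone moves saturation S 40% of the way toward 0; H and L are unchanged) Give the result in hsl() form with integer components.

hsl(283, 53%, 60%)

S moves 40% from 89 toward 0: 89 − 35.6 = 53.4 → 53.
H and L are unchanged.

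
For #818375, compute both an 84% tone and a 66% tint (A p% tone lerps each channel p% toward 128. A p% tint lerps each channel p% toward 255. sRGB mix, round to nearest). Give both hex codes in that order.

#818375 is rgb(129, 131, 117).
84% tone:
  R: 129 + 0.84×(128−129) = 129 − 0.84 = 128.16 → 128
  G: 131 + 0.84×(128−131) = 131 − 2.52 = 128.48 → 128
  B: 117 + 0.84×(128−117) = 117 + 9.24 = 126.24 → 126
  → #80807E
66% tint:
  R: 129 + 83.16 = 212.16 → 212
  G: 131 + 0.66×(255−131) = 131 + 81.84 = 212.84 → 213
  B: 117 + 91.08 = 208.08 → 208
  → #D4D5D0

#80807E, #D4D5D0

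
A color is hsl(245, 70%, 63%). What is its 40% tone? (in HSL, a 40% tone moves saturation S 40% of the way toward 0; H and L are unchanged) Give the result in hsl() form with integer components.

S moves 40% from 70 toward 0: 70 − 28 = 42 → 42.
H and L are unchanged.

hsl(245, 42%, 63%)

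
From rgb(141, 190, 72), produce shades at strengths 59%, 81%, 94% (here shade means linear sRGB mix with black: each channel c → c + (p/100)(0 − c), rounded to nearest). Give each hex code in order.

#3a4e1e, #1b240e, #080b04

59%: (141 − 83.19 = 57.81→58, 190 − 112.1 = 77.9→78, 72 − 42.48 = 29.52→30) → #3a4e1e
81%: (141 − 114.21 = 26.79→27, 190 − 153.9 = 36.1→36, 72 − 58.32 = 13.68→14) → #1b240e
94%: (141 − 132.54 = 8.46→8, 190 − 178.6 = 11.4→11, 72 − 67.68 = 4.32→4) → #080b04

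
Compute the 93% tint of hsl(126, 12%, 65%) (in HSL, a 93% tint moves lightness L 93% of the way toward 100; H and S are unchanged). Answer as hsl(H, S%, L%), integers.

hsl(126, 12%, 98%)

L moves 93% from 65 toward 100: 65 + 32.55 = 97.55 → 98.
H and S are unchanged.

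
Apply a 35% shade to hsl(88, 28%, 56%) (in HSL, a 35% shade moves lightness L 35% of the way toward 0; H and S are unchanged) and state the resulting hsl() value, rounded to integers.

hsl(88, 28%, 36%)

L moves 35% from 56 toward 0: 56 − 19.6 = 36.4 → 36.
H and S are unchanged.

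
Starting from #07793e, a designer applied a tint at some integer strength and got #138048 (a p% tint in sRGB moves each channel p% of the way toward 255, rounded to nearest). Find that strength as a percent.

#07793e is rgb(7, 121, 62); #138048 is rgb(19, 128, 72).
On the R channel (widest range): 19 ≈ 7 + (p/100)(255 − 7), so p ≈ 100×(19 − 7)/(255 − 7) = 1200/248 = 4.84.
p = 5 reproduces all three channels after rounding.

5%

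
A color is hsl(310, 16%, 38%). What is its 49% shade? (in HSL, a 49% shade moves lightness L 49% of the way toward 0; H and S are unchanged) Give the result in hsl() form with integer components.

L moves 49% from 38 toward 0: 38 − 18.62 = 19.38 → 19.
H and S are unchanged.

hsl(310, 16%, 19%)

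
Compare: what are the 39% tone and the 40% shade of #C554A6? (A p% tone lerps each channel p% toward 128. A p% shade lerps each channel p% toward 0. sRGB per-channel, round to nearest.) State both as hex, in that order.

#C554A6 is rgb(197, 84, 166).
39% tone:
  R: 197 + 0.39×(128−197) = 197 − 26.91 = 170.09 → 170
  G: 84 + 17.16 = 101.16 → 101
  B: 166 + 0.39×(128−166) = 166 − 14.82 = 151.18 → 151
  → #AA6597
40% shade:
  R: 197 + 0.4×(0−197) = 197 − 78.8 = 118.2 → 118
  G: 84 − 33.6 = 50.4 → 50
  B: 166 − 66.4 = 99.6 → 100
  → #763264

#AA6597, #763264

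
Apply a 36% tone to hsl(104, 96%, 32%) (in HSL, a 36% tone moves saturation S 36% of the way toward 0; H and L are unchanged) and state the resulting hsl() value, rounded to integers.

hsl(104, 61%, 32%)

S moves 36% from 96 toward 0: 96 − 34.56 = 61.44 → 61.
H and L are unchanged.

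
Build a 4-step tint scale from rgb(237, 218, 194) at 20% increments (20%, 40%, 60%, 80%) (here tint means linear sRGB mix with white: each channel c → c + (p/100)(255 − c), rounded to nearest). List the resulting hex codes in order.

20%: (237 + 3.6 = 240.6→241, 218 + 7.4 = 225.4→225, 194 + 12.2 = 206.2→206) → #F1E1CE
40%: (237 + 7.2 = 244.2→244, 218 + 14.8 = 232.8→233, 194 + 24.4 = 218.4→218) → #F4E9DA
60%: (237 + 10.8 = 247.8→248, 218 + 22.2 = 240.2→240, 194 + 36.6 = 230.6→231) → #F8F0E7
80%: (237 + 14.4 = 251.4→251, 218 + 29.6 = 247.6→248, 194 + 48.8 = 242.8→243) → #FBF8F3

#F1E1CE, #F4E9DA, #F8F0E7, #FBF8F3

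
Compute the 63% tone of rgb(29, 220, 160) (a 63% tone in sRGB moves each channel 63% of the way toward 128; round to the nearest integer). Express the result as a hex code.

#5ba28c

Lerp each channel 63% toward 128:
  R: 29 + 0.63×(128−29) = 29 + 62.37 = 91.37 → 91
  G: 220 − 57.96 = 162.04 → 162
  B: 160 + 0.63×(128−160) = 160 − 20.16 = 139.84 → 140
rgb(91, 162, 140) = #5ba28c.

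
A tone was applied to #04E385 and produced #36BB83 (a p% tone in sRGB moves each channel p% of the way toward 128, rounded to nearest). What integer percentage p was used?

40%

#04E385 is rgb(4, 227, 133); #36BB83 is rgb(54, 187, 131).
On the R channel (widest range): 54 ≈ 4 + (p/100)(128 − 4), so p ≈ 100×(54 − 4)/(128 − 4) = 5000/124 = 40.32.
p = 40 reproduces all three channels after rounding.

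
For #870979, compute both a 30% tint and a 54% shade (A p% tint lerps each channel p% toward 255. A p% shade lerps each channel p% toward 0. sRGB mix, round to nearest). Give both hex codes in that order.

#870979 is rgb(135, 9, 121).
30% tint:
  R: 135 + 36 = 171 → 171
  G: 9 + 73.8 = 82.8 → 83
  B: 121 + 40.2 = 161.2 → 161
  → #AB53A1
54% shade:
  R: 135 + 0.54×(0−135) = 135 − 72.9 = 62.1 → 62
  G: 9 + 0.54×(0−9) = 9 − 4.86 = 4.14 → 4
  B: 121 + 0.54×(0−121) = 121 − 65.34 = 55.66 → 56
  → #3E0438

#AB53A1, #3E0438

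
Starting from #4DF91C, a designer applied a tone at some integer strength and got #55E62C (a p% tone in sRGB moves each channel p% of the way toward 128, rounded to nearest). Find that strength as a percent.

16%

#4DF91C is rgb(77, 249, 28); #55E62C is rgb(85, 230, 44).
On the G channel (widest range): 230 ≈ 249 + (p/100)(128 − 249), so p ≈ 100×(230 − 249)/(128 − 249) = -1900/-121 = 15.70.
p = 16 reproduces all three channels after rounding.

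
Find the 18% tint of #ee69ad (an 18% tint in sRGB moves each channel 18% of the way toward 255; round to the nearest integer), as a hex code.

#ee69ad is rgb(238, 105, 173).
An 18% tint moves each channel 18% toward 255:
  R: 238 + 0.18×(255−238) = 238 + 3.06 = 241.06 → 241
  G: 105 + 27 = 132 → 132
  B: 173 + 0.18×(255−173) = 173 + 14.76 = 187.76 → 188
rgb(241, 132, 188) = #f184bc.

#f184bc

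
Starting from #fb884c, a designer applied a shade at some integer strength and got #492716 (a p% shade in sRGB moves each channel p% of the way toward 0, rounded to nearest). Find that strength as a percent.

#fb884c is rgb(251, 136, 76); #492716 is rgb(73, 39, 22).
On the R channel (widest range): 73 ≈ 251 + (p/100)(0 − 251), so p ≈ 100×(73 − 251)/(0 − 251) = -17800/-251 = 70.92.
p = 71 reproduces all three channels after rounding.

71%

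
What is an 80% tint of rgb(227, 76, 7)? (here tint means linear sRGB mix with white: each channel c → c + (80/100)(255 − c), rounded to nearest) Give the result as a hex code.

An 80% tint moves each channel 80% toward 255:
  R: 227 + 0.8×(255−227) = 227 + 22.4 = 249.4 → 249
  G: 76 + 0.8×(255−76) = 76 + 143.2 = 219.2 → 219
  B: 7 + 0.8×(255−7) = 7 + 198.4 = 205.4 → 205
rgb(249, 219, 205) = #F9DBCD.

#F9DBCD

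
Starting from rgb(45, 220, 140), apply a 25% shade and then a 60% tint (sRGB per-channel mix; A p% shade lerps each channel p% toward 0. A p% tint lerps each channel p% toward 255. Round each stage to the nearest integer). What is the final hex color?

A 25% shade moves each channel 25% toward 0:
  R: 45 + 0.25×(0−45) = 45 − 11.25 = 33.75 → 34
  G: 220 + 0.25×(0−220) = 220 − 55 = 165 → 165
  B: 140 + 0.25×(0−140) = 140 − 35 = 105 → 105
After the shade: rgb(34, 165, 105) = #22A569.
Lerp each channel 60% toward 255:
  R: 34 + 132.6 = 166.6 → 167
  G: 165 + 0.6×(255−165) = 165 + 54 = 219 → 219
  B: 105 + 0.6×(255−105) = 105 + 90 = 195 → 195
rgb(167, 219, 195) = #A7DBC3.

#A7DBC3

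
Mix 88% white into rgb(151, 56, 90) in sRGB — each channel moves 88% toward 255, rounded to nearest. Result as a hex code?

Per channel, c → c + 0.88(255 − c):
  R: 151 + 0.88×(255−151) = 151 + 91.52 = 242.52 → 243
  G: 56 + 175.12 = 231.12 → 231
  B: 90 + 0.88×(255−90) = 90 + 145.2 = 235.2 → 235
rgb(243, 231, 235) = #F3E7EB.

#F3E7EB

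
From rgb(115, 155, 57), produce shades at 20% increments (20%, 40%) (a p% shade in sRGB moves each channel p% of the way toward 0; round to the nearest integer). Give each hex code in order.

#5C7C2E, #455D22

20%: (115 − 23 = 92→92, 155 − 31 = 124→124, 57 − 11.4 = 45.6→46) → #5C7C2E
40%: (115 − 46 = 69→69, 155 − 62 = 93→93, 57 − 22.8 = 34.2→34) → #455D22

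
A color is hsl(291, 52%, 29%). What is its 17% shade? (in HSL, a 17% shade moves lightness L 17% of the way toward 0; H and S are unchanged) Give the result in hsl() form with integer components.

hsl(291, 52%, 24%)

L moves 17% from 29 toward 0: 29 − 4.93 = 24.07 → 24.
H and S are unchanged.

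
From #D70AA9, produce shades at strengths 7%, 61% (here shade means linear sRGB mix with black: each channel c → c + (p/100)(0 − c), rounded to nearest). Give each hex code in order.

#C8099D, #540442

#D70AA9 is rgb(215, 10, 169).
7%: (215 − 15.05 = 199.95→200, 10 − 0.7 = 9.3→9, 169 − 11.83 = 157.17→157) → #C8099D
61%: (215 − 131.15 = 83.85→84, 10 − 6.1 = 3.9→4, 169 − 103.09 = 65.91→66) → #540442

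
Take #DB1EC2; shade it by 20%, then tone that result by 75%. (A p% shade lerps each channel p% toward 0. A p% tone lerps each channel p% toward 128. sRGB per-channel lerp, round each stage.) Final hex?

#8C6687

#DB1EC2 is rgb(219, 30, 194).
Per channel, c → c + 0.2(0 − c):
  R: 219 + 0.2×(0−219) = 219 − 43.8 = 175.2 → 175
  G: 30 − 6 = 24 → 24
  B: 194 + 0.2×(0−194) = 194 − 38.8 = 155.2 → 155
After the shade: rgb(175, 24, 155) = #AF189B.
Per channel, c → c + 0.75(128 − c):
  R: 175 − 35.25 = 139.75 → 140
  G: 24 + 0.75×(128−24) = 24 + 78 = 102 → 102
  B: 155 + 0.75×(128−155) = 155 − 20.25 = 134.75 → 135
rgb(140, 102, 135) = #8C6687.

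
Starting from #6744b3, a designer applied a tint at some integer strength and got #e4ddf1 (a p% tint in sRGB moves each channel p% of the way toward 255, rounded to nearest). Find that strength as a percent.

#6744b3 is rgb(103, 68, 179); #e4ddf1 is rgb(228, 221, 241).
On the G channel (widest range): 221 ≈ 68 + (p/100)(255 − 68), so p ≈ 100×(221 − 68)/(255 − 68) = 15300/187 = 81.82.
p = 82 reproduces all three channels after rounding.

82%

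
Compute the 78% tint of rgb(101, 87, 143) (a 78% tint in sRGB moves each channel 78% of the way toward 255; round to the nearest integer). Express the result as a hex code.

#dddae6

A 78% tint moves each channel 78% toward 255:
  R: 101 + 0.78×(255−101) = 101 + 120.12 = 221.12 → 221
  G: 87 + 0.78×(255−87) = 87 + 131.04 = 218.04 → 218
  B: 143 + 0.78×(255−143) = 143 + 87.36 = 230.36 → 230
rgb(221, 218, 230) = #dddae6.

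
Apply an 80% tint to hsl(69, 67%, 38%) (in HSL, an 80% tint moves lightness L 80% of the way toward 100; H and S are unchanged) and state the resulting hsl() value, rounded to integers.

L moves 80% from 38 toward 100: 38 + 49.6 = 87.6 → 88.
H and S are unchanged.

hsl(69, 67%, 88%)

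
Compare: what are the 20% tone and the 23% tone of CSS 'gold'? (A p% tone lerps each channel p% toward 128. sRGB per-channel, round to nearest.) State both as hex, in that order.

CSS gold is rgb(255, 215, 0).
20% tone:
  R: 255 + 0.2×(128−255) = 255 − 25.4 = 229.6 → 230
  G: 215 − 17.4 = 197.6 → 198
  B: 0 + 0.2×(128−0) = 0 + 25.6 = 25.6 → 26
  → #E6C61A
23% tone:
  R: 255 + 0.23×(128−255) = 255 − 29.21 = 225.79 → 226
  G: 215 + 0.23×(128−215) = 215 − 20.01 = 194.99 → 195
  B: 0 + 29.44 = 29.44 → 29
  → #E2C31D

#E6C61A, #E2C31D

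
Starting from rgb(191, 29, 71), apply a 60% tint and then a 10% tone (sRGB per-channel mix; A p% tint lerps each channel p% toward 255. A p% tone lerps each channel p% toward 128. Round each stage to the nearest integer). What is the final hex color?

#DBA1B0

Per channel, c → c + 0.6(255 − c):
  R: 191 + 0.6×(255−191) = 191 + 38.4 = 229.4 → 229
  G: 29 + 135.6 = 164.6 → 165
  B: 71 + 0.6×(255−71) = 71 + 110.4 = 181.4 → 181
After the tint: rgb(229, 165, 181) = #E5A5B5.
Per channel, c → c + 0.1(128 − c):
  R: 229 + 0.1×(128−229) = 229 − 10.1 = 218.9 → 219
  G: 165 + 0.1×(128−165) = 165 − 3.7 = 161.3 → 161
  B: 181 + 0.1×(128−181) = 181 − 5.3 = 175.7 → 176
rgb(219, 161, 176) = #DBA1B0.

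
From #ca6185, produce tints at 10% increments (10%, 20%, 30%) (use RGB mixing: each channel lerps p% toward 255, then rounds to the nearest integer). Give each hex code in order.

#ca6185 is rgb(202, 97, 133).
10%: (202 + 5.3 = 207.3→207, 97 + 15.8 = 112.8→113, 133 + 12.2 = 145.2→145) → #cf7191
20%: (202 + 10.6 = 212.6→213, 97 + 31.6 = 128.6→129, 133 + 24.4 = 157.4→157) → #d5819d
30%: (202 + 15.9 = 217.9→218, 97 + 47.4 = 144.4→144, 133 + 36.6 = 169.6→170) → #da90aa

#cf7191, #d5819d, #da90aa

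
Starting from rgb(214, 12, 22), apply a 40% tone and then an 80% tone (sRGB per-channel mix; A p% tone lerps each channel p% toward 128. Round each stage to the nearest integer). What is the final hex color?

#8a7273

Lerp each channel 40% toward 128:
  R: 214 + 0.4×(128−214) = 214 − 34.4 = 179.6 → 180
  G: 12 + 46.4 = 58.4 → 58
  B: 22 + 0.4×(128−22) = 22 + 42.4 = 64.4 → 64
After the tone: rgb(180, 58, 64) = #b43a40.
Lerp each channel 80% toward 128:
  R: 180 + 0.8×(128−180) = 180 − 41.6 = 138.4 → 138
  G: 58 + 56 = 114 → 114
  B: 64 + 51.2 = 115.2 → 115
rgb(138, 114, 115) = #8a7273.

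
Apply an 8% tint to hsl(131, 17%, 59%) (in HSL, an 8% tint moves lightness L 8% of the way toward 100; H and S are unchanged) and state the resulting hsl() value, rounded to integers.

hsl(131, 17%, 62%)

L moves 8% from 59 toward 100: 59 + 3.28 = 62.28 → 62.
H and S are unchanged.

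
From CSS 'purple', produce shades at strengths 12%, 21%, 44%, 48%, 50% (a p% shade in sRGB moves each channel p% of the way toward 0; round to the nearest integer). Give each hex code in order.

CSS purple is rgb(128, 0, 128).
12%: (128 − 15.36 = 112.64→113, 0→0, 128 − 15.36 = 112.64→113) → #710071
21%: (128 − 26.88 = 101.12→101, 0→0, 128 − 26.88 = 101.12→101) → #650065
44%: (128 − 56.32 = 71.68→72, 0→0, 128 − 56.32 = 71.68→72) → #480048
48%: (128 − 61.44 = 66.56→67, 0→0, 128 − 61.44 = 66.56→67) → #430043
50%: (128 − 64 = 64→64, 0→0, 128 − 64 = 64→64) → #400040

#710071, #650065, #480048, #430043, #400040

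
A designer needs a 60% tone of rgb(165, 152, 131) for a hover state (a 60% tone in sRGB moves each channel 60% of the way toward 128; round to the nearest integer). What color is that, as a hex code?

A 60% tone moves each channel 60% toward 128:
  R: 165 − 22.2 = 142.8 → 143
  G: 152 + 0.6×(128−152) = 152 − 14.4 = 137.6 → 138
  B: 131 + 0.6×(128−131) = 131 − 1.8 = 129.2 → 129
rgb(143, 138, 129) = #8f8a81.

#8f8a81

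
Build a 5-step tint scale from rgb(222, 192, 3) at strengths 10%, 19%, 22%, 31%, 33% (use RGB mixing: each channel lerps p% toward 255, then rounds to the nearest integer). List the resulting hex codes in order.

10%: (222 + 3.3 = 225.3→225, 192 + 6.3 = 198.3→198, 3 + 25.2 = 28.2→28) → #E1C61C
19%: (222 + 6.27 = 228.27→228, 192 + 11.97 = 203.97→204, 3 + 47.88 = 50.88→51) → #E4CC33
22%: (222 + 7.26 = 229.26→229, 192 + 13.86 = 205.86→206, 3 + 55.44 = 58.44→58) → #E5CE3A
31%: (222 + 10.23 = 232.23→232, 192 + 19.53 = 211.53→212, 3 + 78.12 = 81.12→81) → #E8D451
33%: (222 + 10.89 = 232.89→233, 192 + 20.79 = 212.79→213, 3 + 83.16 = 86.16→86) → #E9D556

#E1C61C, #E4CC33, #E5CE3A, #E8D451, #E9D556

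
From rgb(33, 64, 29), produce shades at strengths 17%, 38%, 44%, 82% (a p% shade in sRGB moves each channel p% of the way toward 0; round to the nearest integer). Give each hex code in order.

#1b3518, #142812, #122410, #060c05

17%: (33 − 5.61 = 27.39→27, 64 − 10.88 = 53.12→53, 29 − 4.93 = 24.07→24) → #1b3518
38%: (33 − 12.54 = 20.46→20, 64 − 24.32 = 39.68→40, 29 − 11.02 = 17.98→18) → #142812
44%: (33 − 14.52 = 18.48→18, 64 − 28.16 = 35.84→36, 29 − 12.76 = 16.24→16) → #122410
82%: (33 − 27.06 = 5.94→6, 64 − 52.48 = 11.52→12, 29 − 23.78 = 5.22→5) → #060c05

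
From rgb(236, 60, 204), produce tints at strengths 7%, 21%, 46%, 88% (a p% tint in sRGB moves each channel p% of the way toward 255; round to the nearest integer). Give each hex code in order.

#ed4ad0, #f065d7, #f596e3, #fde8f9

7%: (236 + 1.33 = 237.33→237, 60 + 13.65 = 73.65→74, 204 + 3.57 = 207.57→208) → #ed4ad0
21%: (236 + 3.99 = 239.99→240, 60 + 40.95 = 100.95→101, 204 + 10.71 = 214.71→215) → #f065d7
46%: (236 + 8.74 = 244.74→245, 60 + 89.7 = 149.7→150, 204 + 23.46 = 227.46→227) → #f596e3
88%: (236 + 16.72 = 252.72→253, 60 + 171.6 = 231.6→232, 204 + 44.88 = 248.88→249) → #fde8f9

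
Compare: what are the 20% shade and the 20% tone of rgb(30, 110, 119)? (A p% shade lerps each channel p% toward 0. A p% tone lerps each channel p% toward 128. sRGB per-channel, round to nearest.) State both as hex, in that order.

#18585F, #327279

20% shade:
  R: 30 − 6 = 24 → 24
  G: 110 + 0.2×(0−110) = 110 − 22 = 88 → 88
  B: 119 + 0.2×(0−119) = 119 − 23.8 = 95.2 → 95
  → #18585F
20% tone:
  R: 30 + 19.6 = 49.6 → 50
  G: 110 + 0.2×(128−110) = 110 + 3.6 = 113.6 → 114
  B: 119 + 1.8 = 120.8 → 121
  → #327279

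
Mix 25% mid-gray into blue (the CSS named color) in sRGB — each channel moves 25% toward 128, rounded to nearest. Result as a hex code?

CSS blue is rgb(0, 0, 255).
Per channel, c → c + 0.25(128 − c):
  R: 0 + 32 = 32 → 32
  G: 0 + 0.25×(128−0) = 0 + 32 = 32 → 32
  B: 255 + 0.25×(128−255) = 255 − 31.75 = 223.25 → 223
rgb(32, 32, 223) = #2020DF.

#2020DF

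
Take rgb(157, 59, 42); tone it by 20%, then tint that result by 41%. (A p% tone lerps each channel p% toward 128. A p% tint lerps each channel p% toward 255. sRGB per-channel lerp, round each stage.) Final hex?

#C2948B

Per channel, c → c + 0.2(128 − c):
  R: 157 + 0.2×(128−157) = 157 − 5.8 = 151.2 → 151
  G: 59 + 13.8 = 72.8 → 73
  B: 42 + 17.2 = 59.2 → 59
After the tone: rgb(151, 73, 59) = #97493B.
Per channel, c → c + 0.41(255 − c):
  R: 151 + 0.41×(255−151) = 151 + 42.64 = 193.64 → 194
  G: 73 + 0.41×(255−73) = 73 + 74.62 = 147.62 → 148
  B: 59 + 80.36 = 139.36 → 139
rgb(194, 148, 139) = #C2948B.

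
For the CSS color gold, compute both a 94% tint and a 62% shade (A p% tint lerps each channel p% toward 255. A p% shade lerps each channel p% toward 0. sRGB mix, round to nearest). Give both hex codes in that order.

CSS gold is rgb(255, 215, 0).
94% tint:
  R: 255 + 0.94×(255−255) = 255 + 0 = 255 → 255
  G: 215 + 0.94×(255−215) = 215 + 37.6 = 252.6 → 253
  B: 0 + 0.94×(255−0) = 0 + 239.7 = 239.7 → 240
  → #FFFDF0
62% shade:
  R: 255 + 0.62×(0−255) = 255 − 158.1 = 96.9 → 97
  G: 215 − 133.3 = 81.7 → 82
  B: 0 + 0.62×(0−0) = 0 + 0 = 0 → 0
  → #615200

#FFFDF0, #615200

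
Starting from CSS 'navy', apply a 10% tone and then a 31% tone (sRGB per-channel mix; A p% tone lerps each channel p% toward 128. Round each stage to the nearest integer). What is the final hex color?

#313180

CSS navy is rgb(0, 0, 128).
A 10% tone moves each channel 10% toward 128:
  R: 0 + 12.8 = 12.8 → 13
  G: 0 + 0.1×(128−0) = 0 + 12.8 = 12.8 → 13
  B: 128 + 0 = 128 → 128
After the tone: rgb(13, 13, 128) = #0d0d80.
A 31% tone moves each channel 31% toward 128:
  R: 13 + 0.31×(128−13) = 13 + 35.65 = 48.65 → 49
  G: 13 + 35.65 = 48.65 → 49
  B: 128 + 0 = 128 → 128
rgb(49, 49, 128) = #313180.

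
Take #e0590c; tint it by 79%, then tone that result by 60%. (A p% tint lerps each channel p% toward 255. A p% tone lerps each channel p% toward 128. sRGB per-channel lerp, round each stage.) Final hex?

#e0590c is rgb(224, 89, 12).
A 79% tint moves each channel 79% toward 255:
  R: 224 + 0.79×(255−224) = 224 + 24.49 = 248.49 → 248
  G: 89 + 0.79×(255−89) = 89 + 131.14 = 220.14 → 220
  B: 12 + 191.97 = 203.97 → 204
After the tint: rgb(248, 220, 204) = #f8dccc.
A 60% tone moves each channel 60% toward 128:
  R: 248 − 72 = 176 → 176
  G: 220 + 0.6×(128−220) = 220 − 55.2 = 164.8 → 165
  B: 204 − 45.6 = 158.4 → 158
rgb(176, 165, 158) = #b0a59e.

#b0a59e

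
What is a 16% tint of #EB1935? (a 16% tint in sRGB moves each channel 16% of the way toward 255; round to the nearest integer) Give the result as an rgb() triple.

#EB1935 is rgb(235, 25, 53).
Per channel, c → c + 0.16(255 − c):
  R: 235 + 3.2 = 238.2 → 238
  G: 25 + 0.16×(255−25) = 25 + 36.8 = 61.8 → 62
  B: 53 + 0.16×(255−53) = 53 + 32.32 = 85.32 → 85

rgb(238, 62, 85)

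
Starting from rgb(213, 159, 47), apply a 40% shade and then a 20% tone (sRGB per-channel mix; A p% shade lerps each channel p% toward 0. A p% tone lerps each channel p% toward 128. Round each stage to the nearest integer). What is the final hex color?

#806630

Lerp each channel 40% toward 0:
  R: 213 + 0.4×(0−213) = 213 − 85.2 = 127.8 → 128
  G: 159 + 0.4×(0−159) = 159 − 63.6 = 95.4 → 95
  B: 47 + 0.4×(0−47) = 47 − 18.8 = 28.2 → 28
After the shade: rgb(128, 95, 28) = #805f1c.
A 20% tone moves each channel 20% toward 128:
  R: 128 + 0.2×(128−128) = 128 + 0 = 128 → 128
  G: 95 + 6.6 = 101.6 → 102
  B: 28 + 0.2×(128−28) = 28 + 20 = 48 → 48
rgb(128, 102, 48) = #806630.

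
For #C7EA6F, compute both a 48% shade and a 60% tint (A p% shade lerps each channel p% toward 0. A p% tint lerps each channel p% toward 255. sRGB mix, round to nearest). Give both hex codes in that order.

#677A3A, #E9F7C5

#C7EA6F is rgb(199, 234, 111).
48% shade:
  R: 199 − 95.52 = 103.48 → 103
  G: 234 + 0.48×(0−234) = 234 − 112.32 = 121.68 → 122
  B: 111 + 0.48×(0−111) = 111 − 53.28 = 57.72 → 58
  → #677A3A
60% tint:
  R: 199 + 0.6×(255−199) = 199 + 33.6 = 232.6 → 233
  G: 234 + 0.6×(255−234) = 234 + 12.6 = 246.6 → 247
  B: 111 + 86.4 = 197.4 → 197
  → #E9F7C5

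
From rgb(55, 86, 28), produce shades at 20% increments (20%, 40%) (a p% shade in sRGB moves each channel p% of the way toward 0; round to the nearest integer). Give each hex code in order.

20%: (55 − 11 = 44→44, 86 − 17.2 = 68.8→69, 28 − 5.6 = 22.4→22) → #2C4516
40%: (55 − 22 = 33→33, 86 − 34.4 = 51.6→52, 28 − 11.2 = 16.8→17) → #213411

#2C4516, #213411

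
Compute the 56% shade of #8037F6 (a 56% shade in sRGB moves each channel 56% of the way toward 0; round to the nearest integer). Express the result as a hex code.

#8037F6 is rgb(128, 55, 246).
Per channel, c → c + 0.56(0 − c):
  R: 128 + 0.56×(0−128) = 128 − 71.68 = 56.32 → 56
  G: 55 + 0.56×(0−55) = 55 − 30.8 = 24.2 → 24
  B: 246 + 0.56×(0−246) = 246 − 137.76 = 108.24 → 108
rgb(56, 24, 108) = #38186C.

#38186C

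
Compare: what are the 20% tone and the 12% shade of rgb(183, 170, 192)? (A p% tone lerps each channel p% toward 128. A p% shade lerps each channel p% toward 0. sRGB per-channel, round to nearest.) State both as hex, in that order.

#aca2b3, #a196a9

20% tone:
  R: 183 + 0.2×(128−183) = 183 − 11 = 172 → 172
  G: 170 − 8.4 = 161.6 → 162
  B: 192 − 12.8 = 179.2 → 179
  → #aca2b3
12% shade:
  R: 183 − 21.96 = 161.04 → 161
  G: 170 + 0.12×(0−170) = 170 − 20.4 = 149.6 → 150
  B: 192 + 0.12×(0−192) = 192 − 23.04 = 168.96 → 169
  → #a196a9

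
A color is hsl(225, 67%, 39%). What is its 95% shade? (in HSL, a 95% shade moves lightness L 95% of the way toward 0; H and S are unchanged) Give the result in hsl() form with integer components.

L moves 95% from 39 toward 0: 39 − 37.05 = 1.95 → 2.
H and S are unchanged.

hsl(225, 67%, 2%)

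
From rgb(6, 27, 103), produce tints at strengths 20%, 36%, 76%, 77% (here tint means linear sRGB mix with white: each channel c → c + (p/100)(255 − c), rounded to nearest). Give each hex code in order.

20%: (6 + 49.8 = 55.8→56, 27 + 45.6 = 72.6→73, 103 + 30.4 = 133.4→133) → #384985
36%: (6 + 89.64 = 95.64→96, 27 + 82.08 = 109.08→109, 103 + 54.72 = 157.72→158) → #606d9e
76%: (6 + 189.24 = 195.24→195, 27 + 173.28 = 200.28→200, 103 + 115.52 = 218.52→219) → #c3c8db
77%: (6 + 191.73 = 197.73→198, 27 + 175.56 = 202.56→203, 103 + 117.04 = 220.04→220) → #c6cbdc

#384985, #606d9e, #c3c8db, #c6cbdc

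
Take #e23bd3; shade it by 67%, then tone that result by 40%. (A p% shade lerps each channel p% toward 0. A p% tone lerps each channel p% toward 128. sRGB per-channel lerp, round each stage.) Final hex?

#603f5d

#e23bd3 is rgb(226, 59, 211).
A 67% shade moves each channel 67% toward 0:
  R: 226 + 0.67×(0−226) = 226 − 151.42 = 74.58 → 75
  G: 59 + 0.67×(0−59) = 59 − 39.53 = 19.47 → 19
  B: 211 + 0.67×(0−211) = 211 − 141.37 = 69.63 → 70
After the shade: rgb(75, 19, 70) = #4b1346.
Per channel, c → c + 0.4(128 − c):
  R: 75 + 0.4×(128−75) = 75 + 21.2 = 96.2 → 96
  G: 19 + 0.4×(128−19) = 19 + 43.6 = 62.6 → 63
  B: 70 + 0.4×(128−70) = 70 + 23.2 = 93.2 → 93
rgb(96, 63, 93) = #603f5d.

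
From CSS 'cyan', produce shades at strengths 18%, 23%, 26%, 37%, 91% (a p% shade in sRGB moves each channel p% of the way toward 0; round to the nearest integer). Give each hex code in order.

#00D1D1, #00C4C4, #00BDBD, #00A1A1, #001717

CSS cyan is rgb(0, 255, 255).
18%: (0→0, 255 − 45.9 = 209.1→209, 255 − 45.9 = 209.1→209) → #00D1D1
23%: (0→0, 255 − 58.65 = 196.35→196, 255 − 58.65 = 196.35→196) → #00C4C4
26%: (0→0, 255 − 66.3 = 188.7→189, 255 − 66.3 = 188.7→189) → #00BDBD
37%: (0→0, 255 − 94.35 = 160.65→161, 255 − 94.35 = 160.65→161) → #00A1A1
91%: (0→0, 255 − 232.05 = 22.95→23, 255 − 232.05 = 22.95→23) → #001717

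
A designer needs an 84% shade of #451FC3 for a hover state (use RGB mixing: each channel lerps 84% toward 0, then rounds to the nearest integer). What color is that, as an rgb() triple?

rgb(11, 5, 31)

#451FC3 is rgb(69, 31, 195).
Per channel, c → c + 0.84(0 − c):
  R: 69 − 57.96 = 11.04 → 11
  G: 31 + 0.84×(0−31) = 31 − 26.04 = 4.96 → 5
  B: 195 + 0.84×(0−195) = 195 − 163.8 = 31.2 → 31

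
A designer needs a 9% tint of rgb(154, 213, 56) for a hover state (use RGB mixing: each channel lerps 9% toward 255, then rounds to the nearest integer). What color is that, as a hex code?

A 9% tint moves each channel 9% toward 255:
  R: 154 + 0.09×(255−154) = 154 + 9.09 = 163.09 → 163
  G: 213 + 0.09×(255−213) = 213 + 3.78 = 216.78 → 217
  B: 56 + 0.09×(255−56) = 56 + 17.91 = 73.91 → 74
rgb(163, 217, 74) = #a3d94a.

#a3d94a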